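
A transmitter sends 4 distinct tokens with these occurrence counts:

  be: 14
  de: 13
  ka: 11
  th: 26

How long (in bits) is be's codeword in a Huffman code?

2

Repeatedly merge the two smallest:
combine ka(11), de(13) → 24
combine be(14), 24 → 38
combine th(26), 38 → 64
The subtree containing be is merged 2 times, so code length = 2.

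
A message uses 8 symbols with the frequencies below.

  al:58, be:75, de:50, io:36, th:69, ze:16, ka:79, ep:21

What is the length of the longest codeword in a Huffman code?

5

Merge the two lowest-weight nodes at each step:
merge ze(16) and ep(21): 37
merge io(36) and 37: 73
merge de(50) and al(58): 108
merge th(69) and 73: 142
merge be(75) and ka(79): 154
merge 108 and 142: 250
merge 154 and 250: 404
The first pair merged (ze, ep) ends up deepest, at depth 5.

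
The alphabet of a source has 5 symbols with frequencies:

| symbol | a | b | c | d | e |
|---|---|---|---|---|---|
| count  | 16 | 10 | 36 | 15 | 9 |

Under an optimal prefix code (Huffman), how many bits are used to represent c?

Build the tree from the bottom:
merge e(9) and b(10): 19
merge d(15) and a(16): 31
merge 19 and 31: 50
merge c(36) and 50: 86
c sits one level below the root: a 1-bit codeword.

1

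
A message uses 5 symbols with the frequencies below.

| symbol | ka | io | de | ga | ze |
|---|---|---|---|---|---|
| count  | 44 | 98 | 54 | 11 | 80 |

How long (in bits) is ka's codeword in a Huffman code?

3

Build the tree from the bottom:
ga(11) + ka(44) → 55
de(54) + 55 → 109
ze(80) + io(98) → 178
109 + 178 → 287
ka's leaf is at depth 3, giving a 3-bit codeword.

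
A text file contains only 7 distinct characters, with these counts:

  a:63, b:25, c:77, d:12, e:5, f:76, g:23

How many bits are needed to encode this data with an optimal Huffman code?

Greedily combine the two least-frequent nodes:
combine e(5), d(12) → 17
combine 17, g(23) → 40
combine b(25), 40 → 65
combine a(63), 65 → 128
combine f(76), c(77) → 153
combine 128, 153 → 281
The encoded length is the sum of every internal node's weight: 17 + 40 + 65 + 128 + 153 + 281 = 684 bits.

684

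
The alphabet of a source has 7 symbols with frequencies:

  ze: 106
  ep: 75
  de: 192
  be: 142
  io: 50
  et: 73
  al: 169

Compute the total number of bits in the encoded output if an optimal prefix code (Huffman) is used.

2183

Merge the two smallest weights repeatedly:
merge io(50) and et(73): 123
merge ep(75) and ze(106): 181
merge 123 and be(142): 265
merge al(169) and 181: 350
merge de(192) and 265: 457
merge 350 and 457: 807
Total encoded bits = sum of merged weights = 123 + 181 + 265 + 350 + 457 + 807 = 2183.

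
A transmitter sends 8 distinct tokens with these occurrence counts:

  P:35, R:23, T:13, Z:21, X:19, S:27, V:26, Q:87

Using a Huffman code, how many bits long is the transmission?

Greedily combine the two least-frequent nodes:
T(13) + X(19) → 32
Z(21) + R(23) → 44
V(26) + S(27) → 53
32 + P(35) → 67
44 + 53 → 97
67 + Q(87) → 154
97 + 154 → 251
Each symbol's bit-cost is frequency × depth; summing gives 698 bits (equivalently 32 + 44 + 53 + 67 + 97 + 154 + 251).

698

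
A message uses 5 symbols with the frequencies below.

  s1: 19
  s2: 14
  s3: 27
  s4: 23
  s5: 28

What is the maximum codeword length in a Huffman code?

3

Merge the two lowest-weight nodes at each step:
merge s2(14) and s1(19): 33
merge s4(23) and s3(27): 50
merge s5(28) and 33: 61
merge 50 and 61: 111
The first pair merged (s2, s1) ends up deepest, at depth 3.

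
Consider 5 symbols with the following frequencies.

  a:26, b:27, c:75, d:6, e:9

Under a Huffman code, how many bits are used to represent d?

4

Huffman merges, smallest pair first:
combine d(6), e(9) → 15
combine 15, a(26) → 41
combine b(27), 41 → 68
combine 68, c(75) → 143
The subtree containing d is merged 4 times, so code length = 4.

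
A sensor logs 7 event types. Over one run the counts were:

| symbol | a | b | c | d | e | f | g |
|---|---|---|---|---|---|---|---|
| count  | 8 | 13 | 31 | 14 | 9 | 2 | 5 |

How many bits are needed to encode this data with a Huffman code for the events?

Merge the two smallest weights repeatedly:
merge f(2) and g(5): 7
merge 7 and a(8): 15
merge e(9) and b(13): 22
merge d(14) and 15: 29
merge 22 and 29: 51
merge c(31) and 51: 82
Each symbol's bit-cost is frequency × depth; summing gives 206 bits (equivalently 7 + 15 + 22 + 29 + 51 + 82).

206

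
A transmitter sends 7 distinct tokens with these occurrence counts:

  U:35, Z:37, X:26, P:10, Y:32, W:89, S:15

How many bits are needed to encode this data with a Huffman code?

630

Greedily combine the two least-frequent nodes:
P(10) + S(15) → 25
25 + X(26) → 51
Y(32) + U(35) → 67
Z(37) + 51 → 88
67 + 88 → 155
W(89) + 155 → 244
Total encoded bits = sum of merged weights = 25 + 51 + 67 + 88 + 155 + 244 = 630.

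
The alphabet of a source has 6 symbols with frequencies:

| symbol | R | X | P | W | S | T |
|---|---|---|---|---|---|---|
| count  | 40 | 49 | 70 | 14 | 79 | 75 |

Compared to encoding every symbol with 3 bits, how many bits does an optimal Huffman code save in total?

Fixed-length: 3 bits × 327 symbols = 981 bits.
Huffman merges:
combine W(14), R(40) → 54
combine X(49), 54 → 103
combine P(70), T(75) → 145
combine S(79), 103 → 182
combine 145, 182 → 327
Huffman total = 54 + 103 + 145 + 182 + 327 = 811 bits.
Saving = 981 − 811 = 170 bits.

170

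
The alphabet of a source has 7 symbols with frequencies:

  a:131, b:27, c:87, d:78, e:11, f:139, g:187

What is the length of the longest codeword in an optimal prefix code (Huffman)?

5

Merge the two lowest-weight nodes at each step:
combine e(11), b(27) → 38
combine 38, d(78) → 116
combine c(87), 116 → 203
combine a(131), f(139) → 270
combine g(187), 203 → 390
combine 270, 390 → 660
The rarest symbols sit at the bottom; the longest codeword is 5 bits.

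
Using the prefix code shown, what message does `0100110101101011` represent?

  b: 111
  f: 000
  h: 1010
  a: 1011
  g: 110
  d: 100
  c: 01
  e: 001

cehga

Read left to right; each codeword is recognised as soon as it completes (prefix code):
  01→c | 001→e | 1010→h | 110→g | 1011→a
Decoded message: cehga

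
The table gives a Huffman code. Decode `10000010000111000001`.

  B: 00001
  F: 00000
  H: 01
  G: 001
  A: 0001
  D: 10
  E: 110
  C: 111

Read left to right; each codeword is recognised as soon as it completes (prefix code):
  10→D | 00001→B | 00001→B | 110→E | 00001→B
Decoded message: DBBEB

DBBEB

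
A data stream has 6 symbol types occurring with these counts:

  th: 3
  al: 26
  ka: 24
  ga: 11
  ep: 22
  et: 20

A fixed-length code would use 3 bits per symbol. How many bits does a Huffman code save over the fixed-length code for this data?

58

Fixed-length: 3 bits × 106 symbols = 318 bits.
Huffman merges:
merge th(3) and ga(11): 14
merge 14 and et(20): 34
merge ep(22) and ka(24): 46
merge al(26) and 34: 60
merge 46 and 60: 106
Huffman total = 14 + 34 + 46 + 60 + 106 = 260 bits.
Saving = 318 − 260 = 58 bits.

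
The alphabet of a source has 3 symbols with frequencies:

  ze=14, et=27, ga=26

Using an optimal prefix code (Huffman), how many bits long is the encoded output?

Merge the two smallest weights repeatedly:
ze(14) + ga(26) → 40
et(27) + 40 → 67
Each symbol's bit-cost is frequency × depth; summing gives 107 bits (equivalently 40 + 67).

107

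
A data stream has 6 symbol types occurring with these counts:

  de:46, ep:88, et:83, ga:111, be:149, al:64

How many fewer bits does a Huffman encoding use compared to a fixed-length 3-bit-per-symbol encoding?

Fixed-length: 3 bits × 541 symbols = 1623 bits.
Huffman merges:
merge de(46) and al(64): 110
merge et(83) and ep(88): 171
merge 110 and ga(111): 221
merge be(149) and 171: 320
merge 221 and 320: 541
Huffman total = 110 + 171 + 221 + 320 + 541 = 1363 bits.
Saving = 1623 − 1363 = 260 bits.

260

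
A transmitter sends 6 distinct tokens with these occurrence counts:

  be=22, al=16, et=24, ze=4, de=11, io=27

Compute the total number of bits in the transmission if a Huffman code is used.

Greedily combine the two least-frequent nodes:
ze(4) + de(11) → 15
15 + al(16) → 31
be(22) + et(24) → 46
io(27) + 31 → 58
46 + 58 → 104
Total encoded bits = sum of merged weights = 15 + 31 + 46 + 58 + 104 = 254.

254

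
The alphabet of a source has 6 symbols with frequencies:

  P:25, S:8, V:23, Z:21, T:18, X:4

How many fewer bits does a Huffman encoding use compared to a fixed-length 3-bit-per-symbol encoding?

57

Fixed-length: 3 bits × 99 symbols = 297 bits.
Huffman merges:
merge X(4) and S(8): 12
merge 12 and T(18): 30
merge Z(21) and V(23): 44
merge P(25) and 30: 55
merge 44 and 55: 99
Huffman total = 12 + 30 + 44 + 55 + 99 = 240 bits.
Saving = 297 − 240 = 57 bits.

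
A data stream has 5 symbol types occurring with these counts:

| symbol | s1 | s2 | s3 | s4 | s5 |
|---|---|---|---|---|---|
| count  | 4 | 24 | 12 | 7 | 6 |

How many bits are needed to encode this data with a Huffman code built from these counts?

Merge the two smallest weights repeatedly:
combine s1(4), s5(6) → 10
combine s4(7), 10 → 17
combine s3(12), 17 → 29
combine s2(24), 29 → 53
Each symbol's bit-cost is frequency × depth; summing gives 109 bits (equivalently 10 + 17 + 29 + 53).

109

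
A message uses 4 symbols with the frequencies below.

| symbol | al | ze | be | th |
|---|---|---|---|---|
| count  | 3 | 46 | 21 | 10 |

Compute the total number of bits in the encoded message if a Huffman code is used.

127

Merge the two smallest weights repeatedly:
combine al(3), th(10) → 13
combine 13, be(21) → 34
combine 34, ze(46) → 80
Total encoded bits = sum of merged weights = 13 + 34 + 80 = 127.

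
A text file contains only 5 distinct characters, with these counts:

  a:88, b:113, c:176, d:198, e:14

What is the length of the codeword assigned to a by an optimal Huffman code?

3

Build the tree from the bottom:
combine e(14), a(88) → 102
combine 102, b(113) → 215
combine c(176), d(198) → 374
combine 215, 374 → 589
a sits 3 levels below the root, so its codeword is 3 bits.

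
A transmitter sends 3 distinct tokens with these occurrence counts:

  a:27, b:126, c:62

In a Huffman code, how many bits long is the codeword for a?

2

Repeatedly merge the two smallest:
combine a(27), c(62) → 89
combine 89, b(126) → 215
The subtree containing a is merged 2 times, so code length = 2.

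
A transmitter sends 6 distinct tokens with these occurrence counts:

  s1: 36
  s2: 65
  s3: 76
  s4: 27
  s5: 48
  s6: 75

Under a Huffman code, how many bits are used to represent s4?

4

Huffman merges, smallest pair first:
merge s4(27) and s1(36): 63
merge s5(48) and 63: 111
merge s2(65) and s6(75): 140
merge s3(76) and 111: 187
merge 140 and 187: 327
The subtree containing s4 is merged 4 times, so code length = 4.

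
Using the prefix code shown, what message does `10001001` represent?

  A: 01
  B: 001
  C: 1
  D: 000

Read left to right; each codeword is recognised as soon as it completes (prefix code):
  1→C | 000→D | 1→C | 001→B
Decoded message: CDCB

CDCB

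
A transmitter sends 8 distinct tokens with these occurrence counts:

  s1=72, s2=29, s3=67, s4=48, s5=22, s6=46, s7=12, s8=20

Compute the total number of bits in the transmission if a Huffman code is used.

Build the Huffman tree bottom-up:
merge s7(12) and s8(20): 32
merge s5(22) and s2(29): 51
merge 32 and s6(46): 78
merge s4(48) and 51: 99
merge s3(67) and s1(72): 139
merge 78 and 99: 177
merge 139 and 177: 316
The encoded length is the sum of every internal node's weight: 32 + 51 + 78 + 99 + 139 + 177 + 316 = 892 bits.

892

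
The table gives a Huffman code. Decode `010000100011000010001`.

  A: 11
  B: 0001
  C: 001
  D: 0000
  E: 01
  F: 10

EDFCFBB

Read left to right; each codeword is recognised as soon as it completes (prefix code):
  01→E | 0000→D | 10→F | 001→C | 10→F | 0001→B | 0001→B
Decoded message: EDFCFBB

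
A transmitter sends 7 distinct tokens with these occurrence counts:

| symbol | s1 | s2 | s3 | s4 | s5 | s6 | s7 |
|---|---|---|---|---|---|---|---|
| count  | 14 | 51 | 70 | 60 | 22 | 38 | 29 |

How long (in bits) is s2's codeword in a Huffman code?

Repeatedly merge the two smallest:
s1(14) + s5(22) → 36
s7(29) + 36 → 65
s6(38) + s2(51) → 89
s4(60) + 65 → 125
s3(70) + 89 → 159
125 + 159 → 284
The subtree containing s2 is merged 3 times, so code length = 3.

3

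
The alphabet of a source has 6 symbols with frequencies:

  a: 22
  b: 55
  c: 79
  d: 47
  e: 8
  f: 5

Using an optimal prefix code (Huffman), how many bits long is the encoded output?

Greedily combine the two least-frequent nodes:
combine f(5), e(8) → 13
combine 13, a(22) → 35
combine 35, d(47) → 82
combine b(55), c(79) → 134
combine 82, 134 → 216
Each symbol's bit-cost is frequency × depth; summing gives 480 bits (equivalently 13 + 35 + 82 + 134 + 216).

480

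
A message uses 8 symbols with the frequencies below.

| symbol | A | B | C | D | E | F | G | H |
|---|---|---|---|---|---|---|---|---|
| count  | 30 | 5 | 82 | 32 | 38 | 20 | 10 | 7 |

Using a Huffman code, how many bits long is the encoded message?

Merge the two smallest weights repeatedly:
B(5) + H(7) → 12
G(10) + 12 → 22
F(20) + 22 → 42
A(30) + D(32) → 62
E(38) + 42 → 80
62 + 80 → 142
C(82) + 142 → 224
Each symbol's bit-cost is frequency × depth; summing gives 584 bits (equivalently 12 + 22 + 42 + 62 + 80 + 142 + 224).

584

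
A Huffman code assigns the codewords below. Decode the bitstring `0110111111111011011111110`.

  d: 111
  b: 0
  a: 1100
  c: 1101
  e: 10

bcddcedde

Read left to right; each codeword is recognised as soon as it completes (prefix code):
  0→b | 1101→c | 111→d | 111→d | 1101→c | 10→e | 111→d | 111→d | 10→e
Decoded message: bcddcedde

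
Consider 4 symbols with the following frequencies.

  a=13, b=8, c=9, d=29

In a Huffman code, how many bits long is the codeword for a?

2

Huffman merges, smallest pair first:
merge b(8) and c(9): 17
merge a(13) and 17: 30
merge d(29) and 30: 59
a's leaf is at depth 2, giving a 2-bit codeword.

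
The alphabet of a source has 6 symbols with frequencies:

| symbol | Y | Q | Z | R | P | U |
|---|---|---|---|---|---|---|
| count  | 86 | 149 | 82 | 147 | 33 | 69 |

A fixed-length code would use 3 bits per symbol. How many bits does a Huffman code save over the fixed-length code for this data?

296

Fixed-length: 3 bits × 566 symbols = 1698 bits.
Huffman merges:
merge P(33) and U(69): 102
merge Z(82) and Y(86): 168
merge 102 and R(147): 249
merge Q(149) and 168: 317
merge 249 and 317: 566
Huffman total = 102 + 168 + 249 + 317 + 566 = 1402 bits.
Saving = 1698 − 1402 = 296 bits.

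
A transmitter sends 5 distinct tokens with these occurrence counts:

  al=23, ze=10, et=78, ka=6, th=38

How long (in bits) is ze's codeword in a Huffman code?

Build the tree from the bottom:
merge ka(6) and ze(10): 16
merge 16 and al(23): 39
merge th(38) and 39: 77
merge 77 and et(78): 155
ze's leaf is at depth 4, giving a 4-bit codeword.

4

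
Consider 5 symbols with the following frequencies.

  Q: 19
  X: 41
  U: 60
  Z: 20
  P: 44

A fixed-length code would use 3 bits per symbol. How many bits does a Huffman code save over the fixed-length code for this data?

Fixed-length: 3 bits × 184 symbols = 552 bits.
Huffman merges:
merge Q(19) and Z(20): 39
merge 39 and X(41): 80
merge P(44) and U(60): 104
merge 80 and 104: 184
Huffman total = 39 + 80 + 104 + 184 = 407 bits.
Saving = 552 − 407 = 145 bits.

145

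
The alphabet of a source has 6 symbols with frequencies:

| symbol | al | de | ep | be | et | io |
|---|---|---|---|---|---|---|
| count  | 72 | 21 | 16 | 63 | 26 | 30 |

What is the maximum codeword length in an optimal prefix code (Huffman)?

3

Merge the two lowest-weight nodes at each step:
ep(16) + de(21) → 37
et(26) + io(30) → 56
37 + 56 → 93
be(63) + al(72) → 135
93 + 135 → 228
The rarest symbols sit at the bottom; the longest codeword is 3 bits.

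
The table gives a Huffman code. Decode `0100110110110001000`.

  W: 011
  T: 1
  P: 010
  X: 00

Read left to right; each codeword is recognised as soon as it completes (prefix code):
  010→P | 011→W | 011→W | 011→W | 00→X | 010→P | 00→X
Decoded message: PWWWXPX

PWWWXPX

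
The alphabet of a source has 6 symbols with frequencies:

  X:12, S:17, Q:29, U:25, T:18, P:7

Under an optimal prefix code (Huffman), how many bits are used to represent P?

Repeatedly merge the two smallest:
merge P(7) and X(12): 19
merge S(17) and T(18): 35
merge 19 and U(25): 44
merge Q(29) and 35: 64
merge 44 and 64: 108
The subtree containing P is merged 3 times, so code length = 3.

3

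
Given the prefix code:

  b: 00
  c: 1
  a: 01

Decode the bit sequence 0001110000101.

baccbbca

Read left to right; each codeword is recognised as soon as it completes (prefix code):
  00→b | 01→a | 1→c | 1→c | 00→b | 00→b | 1→c | 01→a
Decoded message: baccbbca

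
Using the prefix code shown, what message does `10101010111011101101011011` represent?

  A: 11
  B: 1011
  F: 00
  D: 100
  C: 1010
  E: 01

Read left to right; each codeword is recognised as soon as it completes (prefix code):
  1010→C | 1010→C | 11→A | 1011→B | 1011→B | 01→E | 01→E | 1011→B
Decoded message: CCABBEEB

CCABBEEB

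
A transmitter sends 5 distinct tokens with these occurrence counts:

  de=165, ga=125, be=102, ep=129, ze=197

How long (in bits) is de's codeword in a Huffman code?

Build the tree from the bottom:
be(102) + ga(125) → 227
ep(129) + de(165) → 294
ze(197) + 227 → 424
294 + 424 → 718
de's leaf is at depth 2, giving a 2-bit codeword.

2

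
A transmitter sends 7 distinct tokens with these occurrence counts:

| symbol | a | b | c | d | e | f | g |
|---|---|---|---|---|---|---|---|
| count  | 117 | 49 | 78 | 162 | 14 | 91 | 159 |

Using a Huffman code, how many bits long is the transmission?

1752

Greedily combine the two least-frequent nodes:
combine e(14), b(49) → 63
combine 63, c(78) → 141
combine f(91), a(117) → 208
combine 141, g(159) → 300
combine d(162), 208 → 370
combine 300, 370 → 670
The encoded length is the sum of every internal node's weight: 63 + 141 + 208 + 300 + 370 + 670 = 1752 bits.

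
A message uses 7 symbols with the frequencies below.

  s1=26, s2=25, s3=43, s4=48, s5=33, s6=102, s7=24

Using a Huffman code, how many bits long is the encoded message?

Merge the two smallest weights repeatedly:
merge s7(24) and s2(25): 49
merge s1(26) and s5(33): 59
merge s3(43) and s4(48): 91
merge 49 and 59: 108
merge 91 and s6(102): 193
merge 108 and 193: 301
Total encoded bits = sum of merged weights = 49 + 59 + 91 + 108 + 193 + 301 = 801.

801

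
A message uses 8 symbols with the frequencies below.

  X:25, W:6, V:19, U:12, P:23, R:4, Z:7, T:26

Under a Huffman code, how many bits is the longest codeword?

Merge the two lowest-weight nodes at each step:
merge R(4) and W(6): 10
merge Z(7) and 10: 17
merge U(12) and 17: 29
merge V(19) and P(23): 42
merge X(25) and T(26): 51
merge 29 and 42: 71
merge 51 and 71: 122
The rarest symbols sit at the bottom; the longest codeword is 5 bits.

5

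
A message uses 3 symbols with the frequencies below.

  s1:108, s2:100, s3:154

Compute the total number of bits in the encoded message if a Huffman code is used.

570

Merge the two smallest weights repeatedly:
combine s2(100), s1(108) → 208
combine s3(154), 208 → 362
Each symbol's bit-cost is frequency × depth; summing gives 570 bits (equivalently 208 + 362).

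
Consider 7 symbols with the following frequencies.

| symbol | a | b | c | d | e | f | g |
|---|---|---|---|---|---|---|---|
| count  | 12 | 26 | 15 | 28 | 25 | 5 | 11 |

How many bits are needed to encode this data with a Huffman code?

328

Build the Huffman tree bottom-up:
f(5) + g(11) → 16
a(12) + c(15) → 27
16 + e(25) → 41
b(26) + 27 → 53
d(28) + 41 → 69
53 + 69 → 122
Total encoded bits = sum of merged weights = 16 + 27 + 41 + 53 + 69 + 122 = 328.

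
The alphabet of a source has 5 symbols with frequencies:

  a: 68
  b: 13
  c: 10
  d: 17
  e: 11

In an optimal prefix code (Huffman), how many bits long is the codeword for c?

3

Build the tree from the bottom:
combine c(10), e(11) → 21
combine b(13), d(17) → 30
combine 21, 30 → 51
combine 51, a(68) → 119
c sits 3 levels below the root, so its codeword is 3 bits.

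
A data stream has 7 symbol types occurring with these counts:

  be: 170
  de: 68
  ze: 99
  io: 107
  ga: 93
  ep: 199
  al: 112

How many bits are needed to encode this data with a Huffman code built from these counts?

Merge the two smallest weights repeatedly:
merge de(68) and ga(93): 161
merge ze(99) and io(107): 206
merge al(112) and 161: 273
merge be(170) and ep(199): 369
merge 206 and 273: 479
merge 369 and 479: 848
Total encoded bits = sum of merged weights = 161 + 206 + 273 + 369 + 479 + 848 = 2336.

2336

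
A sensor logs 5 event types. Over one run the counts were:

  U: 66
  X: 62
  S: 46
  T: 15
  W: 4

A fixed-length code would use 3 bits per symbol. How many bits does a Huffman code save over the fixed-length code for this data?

Fixed-length: 3 bits × 193 symbols = 579 bits.
Huffman merges:
W(4) + T(15) → 19
19 + S(46) → 65
X(62) + 65 → 127
U(66) + 127 → 193
Huffman total = 19 + 65 + 127 + 193 = 404 bits.
Saving = 579 − 404 = 175 bits.

175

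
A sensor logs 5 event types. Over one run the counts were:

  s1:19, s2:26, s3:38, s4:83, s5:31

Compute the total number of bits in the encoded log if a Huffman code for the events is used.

Merge the two smallest weights repeatedly:
s1(19) + s2(26) → 45
s5(31) + s3(38) → 69
45 + 69 → 114
s4(83) + 114 → 197
The encoded length is the sum of every internal node's weight: 45 + 69 + 114 + 197 = 425 bits.

425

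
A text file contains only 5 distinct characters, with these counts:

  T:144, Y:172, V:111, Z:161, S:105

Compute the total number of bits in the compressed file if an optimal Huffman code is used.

1602

Greedily combine the two least-frequent nodes:
S(105) + V(111) → 216
T(144) + Z(161) → 305
Y(172) + 216 → 388
305 + 388 → 693
Each symbol's bit-cost is frequency × depth; summing gives 1602 bits (equivalently 216 + 305 + 388 + 693).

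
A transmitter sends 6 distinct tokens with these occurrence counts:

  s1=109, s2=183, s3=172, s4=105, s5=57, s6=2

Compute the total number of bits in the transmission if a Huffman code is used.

Merge the two smallest weights repeatedly:
combine s6(2), s5(57) → 59
combine 59, s4(105) → 164
combine s1(109), 164 → 273
combine s3(172), s2(183) → 355
combine 273, 355 → 628
Each symbol's bit-cost is frequency × depth; summing gives 1479 bits (equivalently 59 + 164 + 273 + 355 + 628).

1479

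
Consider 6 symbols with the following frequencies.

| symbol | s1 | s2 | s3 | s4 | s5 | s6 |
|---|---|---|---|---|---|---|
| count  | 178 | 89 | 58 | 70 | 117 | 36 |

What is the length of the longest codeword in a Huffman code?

Merge the two lowest-weight nodes at each step:
s6(36) + s3(58) → 94
s4(70) + s2(89) → 159
94 + s5(117) → 211
159 + s1(178) → 337
211 + 337 → 548
The rarest symbols sit at the bottom; the longest codeword is 3 bits.

3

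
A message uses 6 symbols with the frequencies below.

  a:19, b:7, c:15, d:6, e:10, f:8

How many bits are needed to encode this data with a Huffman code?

Merge the two smallest weights repeatedly:
d(6) + b(7) → 13
f(8) + e(10) → 18
13 + c(15) → 28
18 + a(19) → 37
28 + 37 → 65
Each symbol's bit-cost is frequency × depth; summing gives 161 bits (equivalently 13 + 18 + 28 + 37 + 65).

161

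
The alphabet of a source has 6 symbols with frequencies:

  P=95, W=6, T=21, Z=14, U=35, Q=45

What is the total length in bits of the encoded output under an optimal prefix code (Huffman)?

Build the Huffman tree bottom-up:
combine W(6), Z(14) → 20
combine 20, T(21) → 41
combine U(35), 41 → 76
combine Q(45), 76 → 121
combine P(95), 121 → 216
Total encoded bits = sum of merged weights = 20 + 41 + 76 + 121 + 216 = 474.

474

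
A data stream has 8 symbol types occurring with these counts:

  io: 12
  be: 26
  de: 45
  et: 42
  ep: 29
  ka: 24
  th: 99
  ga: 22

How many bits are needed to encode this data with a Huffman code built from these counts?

832

Merge the two smallest weights repeatedly:
combine io(12), ga(22) → 34
combine ka(24), be(26) → 50
combine ep(29), 34 → 63
combine et(42), de(45) → 87
combine 50, 63 → 113
combine 87, th(99) → 186
combine 113, 186 → 299
Total encoded bits = sum of merged weights = 34 + 50 + 63 + 87 + 113 + 186 + 299 = 832.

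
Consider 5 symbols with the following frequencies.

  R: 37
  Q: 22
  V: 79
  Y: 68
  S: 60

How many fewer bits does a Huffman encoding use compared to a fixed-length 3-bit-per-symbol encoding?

Fixed-length: 3 bits × 266 symbols = 798 bits.
Huffman merges:
combine Q(22), R(37) → 59
combine 59, S(60) → 119
combine Y(68), V(79) → 147
combine 119, 147 → 266
Huffman total = 59 + 119 + 147 + 266 = 591 bits.
Saving = 798 − 591 = 207 bits.

207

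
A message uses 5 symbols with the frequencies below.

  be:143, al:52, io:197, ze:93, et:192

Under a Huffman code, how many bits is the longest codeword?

3

Merge the two lowest-weight nodes at each step:
combine al(52), ze(93) → 145
combine be(143), 145 → 288
combine et(192), io(197) → 389
combine 288, 389 → 677
The rarest symbols sit at the bottom; the longest codeword is 3 bits.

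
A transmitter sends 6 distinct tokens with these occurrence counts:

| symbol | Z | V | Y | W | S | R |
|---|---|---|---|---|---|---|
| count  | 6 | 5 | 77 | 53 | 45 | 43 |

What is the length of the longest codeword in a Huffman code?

Merge the two lowest-weight nodes at each step:
merge V(5) and Z(6): 11
merge 11 and R(43): 54
merge S(45) and W(53): 98
merge 54 and Y(77): 131
merge 98 and 131: 229
The first pair merged (V, Z) ends up deepest, at depth 4.

4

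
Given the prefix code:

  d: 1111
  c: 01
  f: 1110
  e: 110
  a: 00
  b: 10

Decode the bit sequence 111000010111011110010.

Read left to right; each codeword is recognised as soon as it completes (prefix code):
  1110→f | 00→a | 01→c | 01→c | 110→e | 1111→d | 00→a | 10→b
Decoded message: faccedab

faccedab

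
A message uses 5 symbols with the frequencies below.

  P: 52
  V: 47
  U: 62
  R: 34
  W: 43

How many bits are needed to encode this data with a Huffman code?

553

Greedily combine the two least-frequent nodes:
combine R(34), W(43) → 77
combine V(47), P(52) → 99
combine U(62), 77 → 139
combine 99, 139 → 238
Each symbol's bit-cost is frequency × depth; summing gives 553 bits (equivalently 77 + 99 + 139 + 238).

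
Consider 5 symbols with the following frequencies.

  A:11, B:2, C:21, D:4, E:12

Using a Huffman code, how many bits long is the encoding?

102

Build the Huffman tree bottom-up:
merge B(2) and D(4): 6
merge 6 and A(11): 17
merge E(12) and 17: 29
merge C(21) and 29: 50
Total encoded bits = sum of merged weights = 6 + 17 + 29 + 50 = 102.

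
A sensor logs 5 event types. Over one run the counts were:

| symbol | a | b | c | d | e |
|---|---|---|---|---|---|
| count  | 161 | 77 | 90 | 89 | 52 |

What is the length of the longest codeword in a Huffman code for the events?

3

Merge the two lowest-weight nodes at each step:
merge e(52) and b(77): 129
merge d(89) and c(90): 179
merge 129 and a(161): 290
merge 179 and 290: 469
The rarest symbols sit at the bottom; the longest codeword is 3 bits.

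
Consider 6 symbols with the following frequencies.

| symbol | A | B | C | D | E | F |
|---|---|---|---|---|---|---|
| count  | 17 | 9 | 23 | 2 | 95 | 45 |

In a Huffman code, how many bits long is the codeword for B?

5

Repeatedly merge the two smallest:
merge D(2) and B(9): 11
merge 11 and A(17): 28
merge C(23) and 28: 51
merge F(45) and 51: 96
merge E(95) and 96: 191
B sits 5 levels below the root, so its codeword is 5 bits.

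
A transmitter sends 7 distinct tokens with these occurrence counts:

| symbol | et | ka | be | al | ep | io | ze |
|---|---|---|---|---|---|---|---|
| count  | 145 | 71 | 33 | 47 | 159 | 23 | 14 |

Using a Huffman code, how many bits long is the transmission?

Greedily combine the two least-frequent nodes:
merge ze(14) and io(23): 37
merge be(33) and 37: 70
merge al(47) and 70: 117
merge ka(71) and 117: 188
merge et(145) and ep(159): 304
merge 188 and 304: 492
Each symbol's bit-cost is frequency × depth; summing gives 1208 bits (equivalently 37 + 70 + 117 + 188 + 304 + 492).

1208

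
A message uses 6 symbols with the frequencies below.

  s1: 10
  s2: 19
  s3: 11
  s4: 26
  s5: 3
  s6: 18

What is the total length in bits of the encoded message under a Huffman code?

Merge the two smallest weights repeatedly:
merge s5(3) and s1(10): 13
merge s3(11) and 13: 24
merge s6(18) and s2(19): 37
merge 24 and s4(26): 50
merge 37 and 50: 87
Total encoded bits = sum of merged weights = 13 + 24 + 37 + 50 + 87 = 211.

211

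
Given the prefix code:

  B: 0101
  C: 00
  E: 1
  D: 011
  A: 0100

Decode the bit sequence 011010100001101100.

DBCCEEDC

Read left to right; each codeword is recognised as soon as it completes (prefix code):
  011→D | 0101→B | 00→C | 00→C | 1→E | 1→E | 011→D | 00→C
Decoded message: DBCCEEDC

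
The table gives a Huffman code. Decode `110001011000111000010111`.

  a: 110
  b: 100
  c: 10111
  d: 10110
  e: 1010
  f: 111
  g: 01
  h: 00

Read left to right; each codeword is recognised as soon as it completes (prefix code):
  110→a | 00→h | 10110→d | 00→h | 111→f | 00→h | 00→h | 10111→c
Decoded message: ahdhfhhc

ahdhfhhc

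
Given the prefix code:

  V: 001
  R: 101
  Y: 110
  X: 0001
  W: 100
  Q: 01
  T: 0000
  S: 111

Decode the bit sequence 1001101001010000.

Read left to right; each codeword is recognised as soon as it completes (prefix code):
  100→W | 110→Y | 100→W | 101→R | 0000→T
Decoded message: WYWRT

WYWRT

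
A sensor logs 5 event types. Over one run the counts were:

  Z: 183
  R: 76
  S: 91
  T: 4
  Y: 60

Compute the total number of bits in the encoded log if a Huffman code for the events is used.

849

Build the Huffman tree bottom-up:
combine T(4), Y(60) → 64
combine 64, R(76) → 140
combine S(91), 140 → 231
combine Z(183), 231 → 414
Total encoded bits = sum of merged weights = 64 + 140 + 231 + 414 = 849.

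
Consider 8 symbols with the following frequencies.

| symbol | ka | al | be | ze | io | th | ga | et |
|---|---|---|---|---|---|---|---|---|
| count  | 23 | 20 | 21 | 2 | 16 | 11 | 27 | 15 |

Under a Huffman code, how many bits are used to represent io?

Repeatedly merge the two smallest:
combine ze(2), th(11) → 13
combine 13, et(15) → 28
combine io(16), al(20) → 36
combine be(21), ka(23) → 44
combine ga(27), 28 → 55
combine 36, 44 → 80
combine 55, 80 → 135
The subtree containing io is merged 3 times, so code length = 3.

3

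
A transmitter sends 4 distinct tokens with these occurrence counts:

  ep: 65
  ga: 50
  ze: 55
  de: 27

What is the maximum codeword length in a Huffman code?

Merge the two lowest-weight nodes at each step:
merge de(27) and ga(50): 77
merge ze(55) and ep(65): 120
merge 77 and 120: 197
The first pair merged (de, ga) ends up deepest, at depth 2.

2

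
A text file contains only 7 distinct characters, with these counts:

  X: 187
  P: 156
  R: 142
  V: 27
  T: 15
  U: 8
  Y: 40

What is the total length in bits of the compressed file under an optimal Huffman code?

Build the Huffman tree bottom-up:
merge U(8) and T(15): 23
merge 23 and V(27): 50
merge Y(40) and 50: 90
merge 90 and R(142): 232
merge P(156) and X(187): 343
merge 232 and 343: 575
Each symbol's bit-cost is frequency × depth; summing gives 1313 bits (equivalently 23 + 50 + 90 + 232 + 343 + 575).

1313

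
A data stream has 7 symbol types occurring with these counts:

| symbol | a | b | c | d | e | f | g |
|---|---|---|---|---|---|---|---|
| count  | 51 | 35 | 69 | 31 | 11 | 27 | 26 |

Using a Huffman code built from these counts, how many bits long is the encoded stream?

Build the Huffman tree bottom-up:
e(11) + g(26) → 37
f(27) + d(31) → 58
b(35) + 37 → 72
a(51) + 58 → 109
c(69) + 72 → 141
109 + 141 → 250
Total encoded bits = sum of merged weights = 37 + 58 + 72 + 109 + 141 + 250 = 667.

667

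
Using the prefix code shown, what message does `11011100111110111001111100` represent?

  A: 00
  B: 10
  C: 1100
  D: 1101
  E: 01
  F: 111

DCFDCFC

Read left to right; each codeword is recognised as soon as it completes (prefix code):
  1101→D | 1100→C | 111→F | 1101→D | 1100→C | 111→F | 1100→C
Decoded message: DCFDCFC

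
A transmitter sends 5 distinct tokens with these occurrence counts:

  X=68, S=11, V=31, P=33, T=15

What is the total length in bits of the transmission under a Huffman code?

Merge the two smallest weights repeatedly:
combine S(11), T(15) → 26
combine 26, V(31) → 57
combine P(33), 57 → 90
combine X(68), 90 → 158
Each symbol's bit-cost is frequency × depth; summing gives 331 bits (equivalently 26 + 57 + 90 + 158).

331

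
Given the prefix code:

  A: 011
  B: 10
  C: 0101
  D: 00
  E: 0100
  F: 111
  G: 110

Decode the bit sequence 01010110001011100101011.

Read left to right; each codeword is recognised as soon as it completes (prefix code):
  0101→C | 011→A | 00→D | 0101→C | 110→G | 0101→C | 011→A
Decoded message: CADCGCA

CADCGCA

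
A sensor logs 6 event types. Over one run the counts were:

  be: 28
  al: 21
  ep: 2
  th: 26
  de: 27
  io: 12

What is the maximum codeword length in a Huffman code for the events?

Merge the two lowest-weight nodes at each step:
combine ep(2), io(12) → 14
combine 14, al(21) → 35
combine th(26), de(27) → 53
combine be(28), 35 → 63
combine 53, 63 → 116
Maximum depth reached is 4.

4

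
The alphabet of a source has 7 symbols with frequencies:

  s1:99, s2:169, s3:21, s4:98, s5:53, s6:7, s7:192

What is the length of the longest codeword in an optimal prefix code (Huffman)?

5

Merge the two lowest-weight nodes at each step:
combine s6(7), s3(21) → 28
combine 28, s5(53) → 81
combine 81, s4(98) → 179
combine s1(99), s2(169) → 268
combine 179, s7(192) → 371
combine 268, 371 → 639
The rarest symbols sit at the bottom; the longest codeword is 5 bits.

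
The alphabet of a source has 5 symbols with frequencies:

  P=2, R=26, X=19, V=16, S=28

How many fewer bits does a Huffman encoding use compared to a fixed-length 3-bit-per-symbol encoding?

Fixed-length: 3 bits × 91 symbols = 273 bits.
Huffman merges:
P(2) + V(16) → 18
18 + X(19) → 37
R(26) + S(28) → 54
37 + 54 → 91
Huffman total = 18 + 37 + 54 + 91 = 200 bits.
Saving = 273 − 200 = 73 bits.

73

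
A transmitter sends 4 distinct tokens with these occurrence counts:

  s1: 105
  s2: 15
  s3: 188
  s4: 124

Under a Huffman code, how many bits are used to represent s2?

Repeatedly merge the two smallest:
s2(15) + s1(105) → 120
120 + s4(124) → 244
s3(188) + 244 → 432
s2's leaf is at depth 3, giving a 3-bit codeword.

3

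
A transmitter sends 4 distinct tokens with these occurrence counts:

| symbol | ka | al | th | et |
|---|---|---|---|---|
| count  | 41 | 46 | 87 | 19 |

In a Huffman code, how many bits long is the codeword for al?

2

Repeatedly merge the two smallest:
merge et(19) and ka(41): 60
merge al(46) and 60: 106
merge th(87) and 106: 193
The subtree containing al is merged 2 times, so code length = 2.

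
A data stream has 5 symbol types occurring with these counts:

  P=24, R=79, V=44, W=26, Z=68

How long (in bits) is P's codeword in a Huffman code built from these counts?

3

Repeatedly merge the two smallest:
combine P(24), W(26) → 50
combine V(44), 50 → 94
combine Z(68), R(79) → 147
combine 94, 147 → 241
P's leaf is at depth 3, giving a 3-bit codeword.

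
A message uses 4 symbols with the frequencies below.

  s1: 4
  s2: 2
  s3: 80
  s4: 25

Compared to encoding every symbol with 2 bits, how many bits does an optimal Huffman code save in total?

Fixed-length: 2 bits × 111 symbols = 222 bits.
Huffman merges:
s2(2) + s1(4) → 6
6 + s4(25) → 31
31 + s3(80) → 111
Huffman total = 6 + 31 + 111 = 148 bits.
Saving = 222 − 148 = 74 bits.

74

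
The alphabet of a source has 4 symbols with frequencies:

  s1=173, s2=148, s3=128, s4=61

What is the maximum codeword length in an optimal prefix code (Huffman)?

2

Merge the two lowest-weight nodes at each step:
combine s4(61), s3(128) → 189
combine s2(148), s1(173) → 321
combine 189, 321 → 510
The rarest symbols sit at the bottom; the longest codeword is 2 bits.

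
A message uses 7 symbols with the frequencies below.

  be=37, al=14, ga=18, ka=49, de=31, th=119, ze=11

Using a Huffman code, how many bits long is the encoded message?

667

Greedily combine the two least-frequent nodes:
merge ze(11) and al(14): 25
merge ga(18) and 25: 43
merge de(31) and be(37): 68
merge 43 and ka(49): 92
merge 68 and 92: 160
merge th(119) and 160: 279
Each symbol's bit-cost is frequency × depth; summing gives 667 bits (equivalently 25 + 43 + 68 + 92 + 160 + 279).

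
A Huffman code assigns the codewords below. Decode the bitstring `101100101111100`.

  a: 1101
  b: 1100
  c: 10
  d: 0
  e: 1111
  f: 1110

cbcecd

Read left to right; each codeword is recognised as soon as it completes (prefix code):
  10→c | 1100→b | 10→c | 1111→e | 10→c | 0→d
Decoded message: cbcecd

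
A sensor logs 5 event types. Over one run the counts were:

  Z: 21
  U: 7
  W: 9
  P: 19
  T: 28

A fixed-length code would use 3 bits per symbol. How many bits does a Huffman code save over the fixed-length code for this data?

68

Fixed-length: 3 bits × 84 symbols = 252 bits.
Huffman merges:
combine U(7), W(9) → 16
combine 16, P(19) → 35
combine Z(21), T(28) → 49
combine 35, 49 → 84
Huffman total = 16 + 35 + 49 + 84 = 184 bits.
Saving = 252 − 184 = 68 bits.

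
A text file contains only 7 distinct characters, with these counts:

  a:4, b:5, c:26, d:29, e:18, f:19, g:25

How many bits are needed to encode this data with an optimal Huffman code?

332

Merge the two smallest weights repeatedly:
merge a(4) and b(5): 9
merge 9 and e(18): 27
merge f(19) and g(25): 44
merge c(26) and 27: 53
merge d(29) and 44: 73
merge 53 and 73: 126
Each symbol's bit-cost is frequency × depth; summing gives 332 bits (equivalently 9 + 27 + 44 + 53 + 73 + 126).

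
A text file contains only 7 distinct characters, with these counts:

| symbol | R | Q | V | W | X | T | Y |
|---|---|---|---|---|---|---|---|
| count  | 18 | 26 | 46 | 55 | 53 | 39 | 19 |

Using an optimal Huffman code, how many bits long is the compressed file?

Greedily combine the two least-frequent nodes:
combine R(18), Y(19) → 37
combine Q(26), 37 → 63
combine T(39), V(46) → 85
combine X(53), W(55) → 108
combine 63, 85 → 148
combine 108, 148 → 256
Total encoded bits = sum of merged weights = 37 + 63 + 85 + 108 + 148 + 256 = 697.

697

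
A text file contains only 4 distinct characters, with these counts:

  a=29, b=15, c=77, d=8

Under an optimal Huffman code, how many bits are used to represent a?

Repeatedly merge the two smallest:
combine d(8), b(15) → 23
combine 23, a(29) → 52
combine 52, c(77) → 129
The subtree containing a is merged 2 times, so code length = 2.

2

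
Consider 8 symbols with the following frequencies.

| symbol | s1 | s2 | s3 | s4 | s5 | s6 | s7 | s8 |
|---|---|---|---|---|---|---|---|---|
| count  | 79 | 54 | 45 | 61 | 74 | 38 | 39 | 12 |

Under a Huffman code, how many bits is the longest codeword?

4

Merge the two lowest-weight nodes at each step:
merge s8(12) and s6(38): 50
merge s7(39) and s3(45): 84
merge 50 and s2(54): 104
merge s4(61) and s5(74): 135
merge s1(79) and 84: 163
merge 104 and 135: 239
merge 163 and 239: 402
Maximum depth reached is 4.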